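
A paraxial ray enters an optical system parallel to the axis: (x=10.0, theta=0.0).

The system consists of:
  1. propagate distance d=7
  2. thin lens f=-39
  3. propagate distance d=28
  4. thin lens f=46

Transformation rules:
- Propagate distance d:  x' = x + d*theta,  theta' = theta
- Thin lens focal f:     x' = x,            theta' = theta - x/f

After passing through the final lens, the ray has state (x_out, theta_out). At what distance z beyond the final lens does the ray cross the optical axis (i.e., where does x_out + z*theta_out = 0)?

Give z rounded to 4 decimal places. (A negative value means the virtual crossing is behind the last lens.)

Answer: 146.7619

Derivation:
Initial: x=10.0000 theta=0.0000
After 1 (propagate distance d=7): x=10.0000 theta=0.0000
After 2 (thin lens f=-39): x=10.0000 theta=10/39 (≈0.2564)
After 3 (propagate distance d=28): x=670/39 (≈17.1795) theta=10/39 (≈0.2564)
After 4 (thin lens f=46): x=670/39 (≈17.1795) theta=-35/299 (≈-0.1171)
z_focus = -x_out/theta_out = -(670/39)/(-35/299) = 3082/21 ≈ 146.7619
Rounded to 4 decimal places: z = 146.7619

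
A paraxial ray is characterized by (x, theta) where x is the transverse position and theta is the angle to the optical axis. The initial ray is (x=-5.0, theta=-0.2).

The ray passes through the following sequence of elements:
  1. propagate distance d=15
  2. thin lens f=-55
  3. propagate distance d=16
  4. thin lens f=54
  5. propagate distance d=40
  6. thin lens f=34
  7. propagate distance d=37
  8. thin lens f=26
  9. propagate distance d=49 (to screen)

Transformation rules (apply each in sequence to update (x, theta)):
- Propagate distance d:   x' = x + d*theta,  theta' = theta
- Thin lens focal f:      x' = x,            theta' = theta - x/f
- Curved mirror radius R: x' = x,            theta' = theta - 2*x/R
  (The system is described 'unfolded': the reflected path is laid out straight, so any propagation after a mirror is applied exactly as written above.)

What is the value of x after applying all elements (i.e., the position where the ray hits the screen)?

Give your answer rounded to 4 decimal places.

Initial: x=-5.0000 theta=-0.2000
After 1 (propagate distance d=15): x=-8.0000 theta=-0.2000
After 2 (thin lens f=-55): x=-8.0000 theta=-19/55 (≈-0.3455)
After 3 (propagate distance d=16): x=-744/55 (≈-13.5273) theta=-19/55 (≈-0.3455)
After 4 (thin lens f=54): x=-744/55 (≈-13.5273) theta=-47/495 (≈-0.0949)
After 5 (propagate distance d=40): x=-8576/495 (≈-17.3253) theta=-47/495 (≈-0.0949)
After 6 (thin lens f=34): x=-8576/495 (≈-17.3253) theta=1163/2805 (≈0.4146)
After 7 (propagate distance d=37): x=-16699/8415 (≈-1.9844) theta=1163/2805 (≈0.4146)
After 8 (thin lens f=26): x=-16699/8415 (≈-1.9844) theta=107413/218790 (≈0.4909)
After 9 (propagate distance d=49 (to screen)): x=4829063/218790 (≈22.0717) theta=107413/218790 (≈0.4909)
Rounded to 4 decimal places: x = 22.0717

Answer: 22.0717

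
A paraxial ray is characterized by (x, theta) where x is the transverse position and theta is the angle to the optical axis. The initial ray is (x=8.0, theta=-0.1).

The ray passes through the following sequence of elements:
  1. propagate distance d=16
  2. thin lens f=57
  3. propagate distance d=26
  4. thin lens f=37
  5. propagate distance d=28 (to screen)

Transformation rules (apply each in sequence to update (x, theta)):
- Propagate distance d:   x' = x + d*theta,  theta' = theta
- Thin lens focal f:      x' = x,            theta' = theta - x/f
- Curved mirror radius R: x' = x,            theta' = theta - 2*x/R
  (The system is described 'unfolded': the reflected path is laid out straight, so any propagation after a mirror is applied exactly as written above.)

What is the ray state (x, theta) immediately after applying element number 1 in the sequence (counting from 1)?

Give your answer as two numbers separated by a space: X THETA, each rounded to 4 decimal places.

Answer: 6.4000 -0.1000

Derivation:
Initial: x=8.0000 theta=-0.1000
After 1 (propagate distance d=16): x=6.4000 theta=-0.1000
Rounded to 4 decimal places: x = 6.4000, theta = -0.1000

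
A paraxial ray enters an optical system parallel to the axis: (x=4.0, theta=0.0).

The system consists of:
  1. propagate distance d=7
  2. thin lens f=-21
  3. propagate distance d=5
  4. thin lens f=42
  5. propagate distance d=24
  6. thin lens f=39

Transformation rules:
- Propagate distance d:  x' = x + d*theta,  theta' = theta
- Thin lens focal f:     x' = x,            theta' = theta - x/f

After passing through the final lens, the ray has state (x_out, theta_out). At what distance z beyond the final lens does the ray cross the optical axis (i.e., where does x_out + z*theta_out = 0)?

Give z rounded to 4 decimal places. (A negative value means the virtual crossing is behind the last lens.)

Initial: x=4.0000 theta=0.0000
After 1 (propagate distance d=7): x=4.0000 theta=0.0000
After 2 (thin lens f=-21): x=4.0000 theta=4/21 (≈0.1905)
After 3 (propagate distance d=5): x=104/21 (≈4.9524) theta=4/21 (≈0.1905)
After 4 (thin lens f=42): x=104/21 (≈4.9524) theta=32/441 (≈0.0726)
After 5 (propagate distance d=24): x=328/49 (≈6.6939) theta=32/441 (≈0.0726)
After 6 (thin lens f=39): x=328/49 (≈6.6939) theta=-568/5733 (≈-0.0991)
z_focus = -x_out/theta_out = -(328/49)/(-568/5733) = 4797/71 ≈ 67.5634
Rounded to 4 decimal places: z = 67.5634

Answer: 67.5634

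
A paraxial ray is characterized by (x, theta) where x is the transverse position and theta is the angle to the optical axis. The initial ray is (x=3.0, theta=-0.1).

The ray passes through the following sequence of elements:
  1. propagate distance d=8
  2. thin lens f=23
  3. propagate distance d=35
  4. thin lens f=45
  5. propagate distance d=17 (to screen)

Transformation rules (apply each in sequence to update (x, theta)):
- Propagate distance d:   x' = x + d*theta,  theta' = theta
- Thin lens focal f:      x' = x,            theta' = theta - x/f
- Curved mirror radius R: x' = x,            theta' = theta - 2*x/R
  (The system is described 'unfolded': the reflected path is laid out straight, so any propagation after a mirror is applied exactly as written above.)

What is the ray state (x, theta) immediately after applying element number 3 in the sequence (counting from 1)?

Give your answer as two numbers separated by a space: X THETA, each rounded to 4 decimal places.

Answer: -4.6478 -0.1957

Derivation:
Initial: x=3.0000 theta=-0.1000
After 1 (propagate distance d=8): x=2.2000 theta=-0.1000
After 2 (thin lens f=23): x=2.2000 theta=-9/46 (≈-0.1957)
After 3 (propagate distance d=35): x=-1069/230 (≈-4.6478) theta=-9/46 (≈-0.1957)
Rounded to 4 decimal places: x = -4.6478, theta = -0.1957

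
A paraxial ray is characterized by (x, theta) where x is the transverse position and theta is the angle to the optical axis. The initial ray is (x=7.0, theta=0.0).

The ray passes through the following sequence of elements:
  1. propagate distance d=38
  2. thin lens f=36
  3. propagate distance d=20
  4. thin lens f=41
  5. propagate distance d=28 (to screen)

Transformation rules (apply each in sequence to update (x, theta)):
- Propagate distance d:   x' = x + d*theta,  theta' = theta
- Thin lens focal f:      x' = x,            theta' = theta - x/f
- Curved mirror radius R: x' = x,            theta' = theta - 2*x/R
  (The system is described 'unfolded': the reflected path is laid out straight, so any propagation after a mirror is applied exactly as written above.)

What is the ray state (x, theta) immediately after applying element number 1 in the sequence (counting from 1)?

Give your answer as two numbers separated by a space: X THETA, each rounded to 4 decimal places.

Initial: x=7.0000 theta=0.0000
After 1 (propagate distance d=38): x=7.0000 theta=0.0000
Rounded to 4 decimal places: x = 7.0000, theta = 0.0000

Answer: 7.0000 0.0000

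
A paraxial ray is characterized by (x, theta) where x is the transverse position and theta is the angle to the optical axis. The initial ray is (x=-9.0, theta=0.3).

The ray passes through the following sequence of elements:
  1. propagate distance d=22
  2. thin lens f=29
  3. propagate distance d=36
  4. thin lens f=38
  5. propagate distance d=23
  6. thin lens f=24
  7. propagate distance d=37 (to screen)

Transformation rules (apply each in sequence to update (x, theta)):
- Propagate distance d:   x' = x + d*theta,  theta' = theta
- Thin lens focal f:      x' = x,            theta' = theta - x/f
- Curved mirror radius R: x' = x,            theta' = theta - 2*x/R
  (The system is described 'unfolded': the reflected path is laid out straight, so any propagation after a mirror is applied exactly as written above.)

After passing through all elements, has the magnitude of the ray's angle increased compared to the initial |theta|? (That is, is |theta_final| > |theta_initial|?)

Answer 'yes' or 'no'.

Initial: x=-9.0000 theta=0.3000
After 1 (propagate distance d=22): x=-2.4000 theta=0.3000
After 2 (thin lens f=29): x=-2.4000 theta=111/290 (≈0.3828)
After 3 (propagate distance d=36): x=330/29 (≈11.3793) theta=111/290 (≈0.3828)
After 4 (thin lens f=38): x=330/29 (≈11.3793) theta=459/5510 (≈0.0833)
After 5 (propagate distance d=23): x=73257/5510 (≈13.2953) theta=459/5510 (≈0.0833)
After 6 (thin lens f=24): x=73257/5510 (≈13.2953) theta=-20747/44080 (≈-0.4707)
After 7 (propagate distance d=37 (to screen)): x=-9557/2320 (≈-4.1194) theta=-20747/44080 (≈-0.4707)
|theta_initial|=0.3000 |theta_final|=20747/44080 (≈0.4707) -> increased

Answer: yes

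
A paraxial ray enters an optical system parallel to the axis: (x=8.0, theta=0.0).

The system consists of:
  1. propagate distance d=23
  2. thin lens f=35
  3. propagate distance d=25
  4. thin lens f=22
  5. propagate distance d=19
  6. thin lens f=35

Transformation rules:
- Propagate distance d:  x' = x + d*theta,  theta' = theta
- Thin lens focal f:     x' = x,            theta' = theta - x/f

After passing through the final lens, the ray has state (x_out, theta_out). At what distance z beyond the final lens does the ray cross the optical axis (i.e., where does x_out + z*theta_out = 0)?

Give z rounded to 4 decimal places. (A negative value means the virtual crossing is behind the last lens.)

Answer: -18.5519

Derivation:
Initial: x=8.0000 theta=0.0000
After 1 (propagate distance d=23): x=8.0000 theta=0.0000
After 2 (thin lens f=35): x=8.0000 theta=-8/35 (≈-0.2286)
After 3 (propagate distance d=25): x=16/7 (≈2.2857) theta=-8/35 (≈-0.2286)
After 4 (thin lens f=22): x=16/7 (≈2.2857) theta=-128/385 (≈-0.3325)
After 5 (propagate distance d=19): x=-1552/385 (≈-4.0312) theta=-128/385 (≈-0.3325)
After 6 (thin lens f=35): x=-1552/385 (≈-4.0312) theta=-2928/13475 (≈-0.2173)
z_focus = -x_out/theta_out = -(-1552/385)/(-2928/13475) = -3395/183 ≈ -18.5519
Rounded to 4 decimal places: z = -18.5519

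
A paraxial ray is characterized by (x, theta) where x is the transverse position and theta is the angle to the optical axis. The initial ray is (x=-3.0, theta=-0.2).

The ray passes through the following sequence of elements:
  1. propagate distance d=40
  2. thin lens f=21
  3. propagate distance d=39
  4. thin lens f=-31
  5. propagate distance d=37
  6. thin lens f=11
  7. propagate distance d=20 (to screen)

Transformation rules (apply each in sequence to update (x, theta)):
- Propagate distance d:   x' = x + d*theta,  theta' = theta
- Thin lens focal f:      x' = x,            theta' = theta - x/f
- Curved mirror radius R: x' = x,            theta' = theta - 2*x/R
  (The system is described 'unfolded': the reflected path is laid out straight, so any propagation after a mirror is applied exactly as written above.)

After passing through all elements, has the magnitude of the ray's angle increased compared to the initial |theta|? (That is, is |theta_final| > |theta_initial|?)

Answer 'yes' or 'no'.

Initial: x=-3.0000 theta=-0.2000
After 1 (propagate distance d=40): x=-11.0000 theta=-0.2000
After 2 (thin lens f=21): x=-11.0000 theta=34/105 (≈0.3238)
After 3 (propagate distance d=39): x=57/35 (≈1.6286) theta=34/105 (≈0.3238)
After 4 (thin lens f=-31): x=57/35 (≈1.6286) theta=35/93 (≈0.3763)
After 5 (propagate distance d=37): x=50626/3255 (≈15.5533) theta=35/93 (≈0.3763)
After 6 (thin lens f=11): x=50626/3255 (≈15.5533) theta=-37151/35805 (≈-1.0376)
After 7 (propagate distance d=20 (to screen)): x=-186134/35805 (≈-5.1985) theta=-37151/35805 (≈-1.0376)
|theta_initial|=0.2000 |theta_final|=37151/35805 (≈1.0376) -> increased

Answer: yes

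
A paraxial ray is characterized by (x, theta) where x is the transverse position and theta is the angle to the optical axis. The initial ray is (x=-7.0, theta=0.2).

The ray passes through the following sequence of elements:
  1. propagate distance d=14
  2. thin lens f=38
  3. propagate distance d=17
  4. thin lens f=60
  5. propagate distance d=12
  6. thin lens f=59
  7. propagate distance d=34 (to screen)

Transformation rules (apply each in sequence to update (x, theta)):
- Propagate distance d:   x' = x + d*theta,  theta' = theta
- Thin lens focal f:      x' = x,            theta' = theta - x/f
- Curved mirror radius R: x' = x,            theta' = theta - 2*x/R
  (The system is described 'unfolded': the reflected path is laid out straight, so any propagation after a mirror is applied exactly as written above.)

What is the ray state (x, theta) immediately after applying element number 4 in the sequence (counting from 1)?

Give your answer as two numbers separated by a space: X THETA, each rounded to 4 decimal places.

Initial: x=-7.0000 theta=0.2000
After 1 (propagate distance d=14): x=-4.2000 theta=0.2000
After 2 (thin lens f=38): x=-4.2000 theta=59/190 (≈0.3105)
After 3 (propagate distance d=17): x=41/38 (≈1.0789) theta=59/190 (≈0.3105)
After 4 (thin lens f=60): x=41/38 (≈1.0789) theta=667/2280 (≈0.2925)
Rounded to 4 decimal places: x = 1.0789, theta = 0.2925

Answer: 1.0789 0.2925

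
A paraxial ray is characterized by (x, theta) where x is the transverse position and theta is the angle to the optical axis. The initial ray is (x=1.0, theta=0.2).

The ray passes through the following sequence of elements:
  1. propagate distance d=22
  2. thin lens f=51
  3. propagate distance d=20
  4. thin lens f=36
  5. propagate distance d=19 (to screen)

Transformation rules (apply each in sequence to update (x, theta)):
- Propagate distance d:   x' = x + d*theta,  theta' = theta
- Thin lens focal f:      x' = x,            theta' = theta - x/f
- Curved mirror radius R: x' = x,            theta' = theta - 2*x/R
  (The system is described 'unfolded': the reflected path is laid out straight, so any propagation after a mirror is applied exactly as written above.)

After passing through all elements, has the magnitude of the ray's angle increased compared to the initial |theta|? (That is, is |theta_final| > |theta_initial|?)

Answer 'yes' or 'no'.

Answer: no

Derivation:
Initial: x=1.0000 theta=0.2000
After 1 (propagate distance d=22): x=5.4000 theta=0.2000
After 2 (thin lens f=51): x=5.4000 theta=8/85 (≈0.0941)
After 3 (propagate distance d=20): x=619/85 (≈7.2824) theta=8/85 (≈0.0941)
After 4 (thin lens f=36): x=619/85 (≈7.2824) theta=-331/3060 (≈-0.1082)
After 5 (propagate distance d=19 (to screen)): x=3199/612 (≈5.2271) theta=-331/3060 (≈-0.1082)
|theta_initial|=0.2000 |theta_final|=331/3060 (≈0.1082) -> not increased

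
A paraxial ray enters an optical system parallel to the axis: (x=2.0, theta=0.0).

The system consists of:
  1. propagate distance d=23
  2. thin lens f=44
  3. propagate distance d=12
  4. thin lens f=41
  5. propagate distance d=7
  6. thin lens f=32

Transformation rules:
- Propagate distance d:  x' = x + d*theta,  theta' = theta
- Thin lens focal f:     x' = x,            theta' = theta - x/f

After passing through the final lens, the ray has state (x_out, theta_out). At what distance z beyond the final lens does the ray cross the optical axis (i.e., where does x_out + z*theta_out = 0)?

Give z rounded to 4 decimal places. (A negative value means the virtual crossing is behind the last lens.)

Initial: x=2.0000 theta=0.0000
After 1 (propagate distance d=23): x=2.0000 theta=0.0000
After 2 (thin lens f=44): x=2.0000 theta=-1/22 (≈-0.0455)
After 3 (propagate distance d=12): x=16/11 (≈1.4545) theta=-1/22 (≈-0.0455)
After 4 (thin lens f=41): x=16/11 (≈1.4545) theta=-73/902 (≈-0.0809)
After 5 (propagate distance d=7): x=801/902 (≈0.8880) theta=-73/902 (≈-0.0809)
After 6 (thin lens f=32): x=801/902 (≈0.8880) theta=-3137/28864 (≈-0.1087)
z_focus = -x_out/theta_out = -(801/902)/(-3137/28864) = 25632/3137 ≈ 8.1709
Rounded to 4 decimal places: z = 8.1709

Answer: 8.1709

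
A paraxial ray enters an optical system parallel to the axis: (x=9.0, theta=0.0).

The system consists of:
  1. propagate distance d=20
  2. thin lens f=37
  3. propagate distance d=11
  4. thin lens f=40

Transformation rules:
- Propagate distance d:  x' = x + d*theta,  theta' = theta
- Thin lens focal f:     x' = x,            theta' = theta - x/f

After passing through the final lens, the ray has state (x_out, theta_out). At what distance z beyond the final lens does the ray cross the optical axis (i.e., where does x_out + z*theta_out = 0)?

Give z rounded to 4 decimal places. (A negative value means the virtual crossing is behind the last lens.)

Initial: x=9.0000 theta=0.0000
After 1 (propagate distance d=20): x=9.0000 theta=0.0000
After 2 (thin lens f=37): x=9.0000 theta=-9/37 (≈-0.2432)
After 3 (propagate distance d=11): x=234/37 (≈6.3243) theta=-9/37 (≈-0.2432)
After 4 (thin lens f=40): x=234/37 (≈6.3243) theta=-297/740 (≈-0.4014)
z_focus = -x_out/theta_out = -(234/37)/(-297/740) = 520/33 ≈ 15.7576
Rounded to 4 decimal places: z = 15.7576

Answer: 15.7576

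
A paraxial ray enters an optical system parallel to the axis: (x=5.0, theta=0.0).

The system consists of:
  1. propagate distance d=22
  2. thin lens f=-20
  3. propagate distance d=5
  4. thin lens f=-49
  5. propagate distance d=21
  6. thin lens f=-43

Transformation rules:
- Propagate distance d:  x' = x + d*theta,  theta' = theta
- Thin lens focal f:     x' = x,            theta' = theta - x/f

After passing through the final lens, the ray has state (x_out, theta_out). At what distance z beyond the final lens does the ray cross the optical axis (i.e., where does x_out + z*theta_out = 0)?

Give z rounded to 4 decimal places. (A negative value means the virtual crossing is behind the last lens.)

Answer: -20.0465

Derivation:
Initial: x=5.0000 theta=0.0000
After 1 (propagate distance d=22): x=5.0000 theta=0.0000
After 2 (thin lens f=-20): x=5.0000 theta=0.2500
After 3 (propagate distance d=5): x=6.2500 theta=0.2500
After 4 (thin lens f=-49): x=6.2500 theta=37/98 (≈0.3776)
After 5 (propagate distance d=21): x=397/28 (≈14.1786) theta=37/98 (≈0.3776)
After 6 (thin lens f=-43): x=397/28 (≈14.1786) theta=5961/8428 (≈0.7073)
z_focus = -x_out/theta_out = -(397/28)/(5961/8428) = -119497/5961 ≈ -20.0465
Rounded to 4 decimal places: z = -20.0465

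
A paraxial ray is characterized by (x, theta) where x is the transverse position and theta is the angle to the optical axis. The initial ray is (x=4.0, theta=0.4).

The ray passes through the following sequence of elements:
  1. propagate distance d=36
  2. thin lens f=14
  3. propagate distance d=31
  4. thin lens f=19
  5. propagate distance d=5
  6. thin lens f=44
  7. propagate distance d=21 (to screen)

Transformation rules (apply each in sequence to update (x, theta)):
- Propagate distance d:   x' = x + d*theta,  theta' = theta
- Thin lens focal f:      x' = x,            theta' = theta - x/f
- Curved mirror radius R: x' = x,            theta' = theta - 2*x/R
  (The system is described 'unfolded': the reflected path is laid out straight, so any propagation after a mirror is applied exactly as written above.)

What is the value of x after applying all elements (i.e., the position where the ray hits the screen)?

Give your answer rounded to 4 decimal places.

Answer: -14.4298

Derivation:
Initial: x=4.0000 theta=0.4000
After 1 (propagate distance d=36): x=18.4000 theta=0.4000
After 2 (thin lens f=14): x=18.4000 theta=-32/35 (≈-0.9143)
After 3 (propagate distance d=31): x=-348/35 (≈-9.9429) theta=-32/35 (≈-0.9143)
After 4 (thin lens f=19): x=-348/35 (≈-9.9429) theta=-52/133 (≈-0.3910)
After 5 (propagate distance d=5): x=-7912/665 (≈-11.8977) theta=-52/133 (≈-0.3910)
After 6 (thin lens f=44): x=-7912/665 (≈-11.8977) theta=-126/1045 (≈-0.1206)
After 7 (propagate distance d=21 (to screen)): x=-105554/7315 (≈-14.4298) theta=-126/1045 (≈-0.1206)
Rounded to 4 decimal places: x = -14.4298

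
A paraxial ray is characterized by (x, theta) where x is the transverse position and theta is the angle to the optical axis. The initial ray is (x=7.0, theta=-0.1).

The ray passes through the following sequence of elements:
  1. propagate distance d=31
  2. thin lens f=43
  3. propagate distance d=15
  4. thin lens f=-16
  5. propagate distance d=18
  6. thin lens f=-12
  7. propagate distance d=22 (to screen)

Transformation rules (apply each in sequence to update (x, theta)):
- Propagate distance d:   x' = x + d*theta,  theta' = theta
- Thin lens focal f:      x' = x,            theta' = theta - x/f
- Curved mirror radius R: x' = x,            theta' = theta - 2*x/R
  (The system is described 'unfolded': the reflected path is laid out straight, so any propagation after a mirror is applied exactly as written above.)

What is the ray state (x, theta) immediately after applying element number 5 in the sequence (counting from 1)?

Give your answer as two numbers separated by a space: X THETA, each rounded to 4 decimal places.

Initial: x=7.0000 theta=-0.1000
After 1 (propagate distance d=31): x=3.9000 theta=-0.1000
After 2 (thin lens f=43): x=3.9000 theta=-41/215 (≈-0.1907)
After 3 (propagate distance d=15): x=447/430 (≈1.0395) theta=-41/215 (≈-0.1907)
After 4 (thin lens f=-16): x=447/430 (≈1.0395) theta=-173/1376 (≈-0.1257)
After 5 (propagate distance d=18): x=-4209/3440 (≈-1.2235) theta=-173/1376 (≈-0.1257)
Rounded to 4 decimal places: x = -1.2235, theta = -0.1257

Answer: -1.2235 -0.1257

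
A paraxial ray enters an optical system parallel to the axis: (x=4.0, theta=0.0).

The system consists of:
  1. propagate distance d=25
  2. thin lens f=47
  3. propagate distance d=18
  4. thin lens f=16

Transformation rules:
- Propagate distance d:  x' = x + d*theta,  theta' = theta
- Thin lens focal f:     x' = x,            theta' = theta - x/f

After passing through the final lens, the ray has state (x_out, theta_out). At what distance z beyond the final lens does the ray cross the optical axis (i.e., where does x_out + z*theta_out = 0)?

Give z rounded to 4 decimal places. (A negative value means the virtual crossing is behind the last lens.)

Answer: 10.3111

Derivation:
Initial: x=4.0000 theta=0.0000
After 1 (propagate distance d=25): x=4.0000 theta=0.0000
After 2 (thin lens f=47): x=4.0000 theta=-4/47 (≈-0.0851)
After 3 (propagate distance d=18): x=116/47 (≈2.4681) theta=-4/47 (≈-0.0851)
After 4 (thin lens f=16): x=116/47 (≈2.4681) theta=-45/188 (≈-0.2394)
z_focus = -x_out/theta_out = -(116/47)/(-45/188) = 464/45 ≈ 10.3111
Rounded to 4 decimal places: z = 10.3111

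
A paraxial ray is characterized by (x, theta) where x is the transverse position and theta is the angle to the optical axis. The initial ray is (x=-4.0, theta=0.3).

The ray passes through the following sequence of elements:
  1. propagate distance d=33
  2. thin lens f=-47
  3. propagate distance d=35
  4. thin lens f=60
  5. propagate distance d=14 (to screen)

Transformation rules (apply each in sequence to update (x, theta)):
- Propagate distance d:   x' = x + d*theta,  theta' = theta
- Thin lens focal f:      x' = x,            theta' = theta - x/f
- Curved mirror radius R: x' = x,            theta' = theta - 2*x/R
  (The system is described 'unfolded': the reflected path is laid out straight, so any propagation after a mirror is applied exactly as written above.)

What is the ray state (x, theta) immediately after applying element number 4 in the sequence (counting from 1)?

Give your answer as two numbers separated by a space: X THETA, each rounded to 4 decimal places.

Answer: 20.7936 0.0790

Derivation:
Initial: x=-4.0000 theta=0.3000
After 1 (propagate distance d=33): x=5.9000 theta=0.3000
After 2 (thin lens f=-47): x=5.9000 theta=20/47 (≈0.4255)
After 3 (propagate distance d=35): x=9773/470 (≈20.7936) theta=20/47 (≈0.4255)
After 4 (thin lens f=60): x=9773/470 (≈20.7936) theta=2227/28200 (≈0.0790)
Rounded to 4 decimal places: x = 20.7936, theta = 0.0790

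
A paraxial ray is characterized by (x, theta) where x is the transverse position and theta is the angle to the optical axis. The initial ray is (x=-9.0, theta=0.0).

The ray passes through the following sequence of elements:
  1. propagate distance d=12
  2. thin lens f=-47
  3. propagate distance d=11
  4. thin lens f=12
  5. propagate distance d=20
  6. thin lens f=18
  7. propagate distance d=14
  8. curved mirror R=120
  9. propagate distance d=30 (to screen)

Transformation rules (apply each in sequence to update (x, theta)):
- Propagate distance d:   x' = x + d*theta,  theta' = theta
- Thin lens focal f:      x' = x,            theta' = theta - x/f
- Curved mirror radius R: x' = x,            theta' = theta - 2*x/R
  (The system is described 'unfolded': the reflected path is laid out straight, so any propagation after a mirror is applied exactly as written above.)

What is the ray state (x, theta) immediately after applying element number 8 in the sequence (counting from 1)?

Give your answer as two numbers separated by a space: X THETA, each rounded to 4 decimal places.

Answer: 11.0709 0.3509

Derivation:
Initial: x=-9.0000 theta=0.0000
After 1 (propagate distance d=12): x=-9.0000 theta=0.0000
After 2 (thin lens f=-47): x=-9.0000 theta=-9/47 (≈-0.1915)
After 3 (propagate distance d=11): x=-522/47 (≈-11.1064) theta=-9/47 (≈-0.1915)
After 4 (thin lens f=12): x=-522/47 (≈-11.1064) theta=69/94 (≈0.7340)
After 5 (propagate distance d=20): x=168/47 (≈3.5745) theta=69/94 (≈0.7340)
After 6 (thin lens f=18): x=168/47 (≈3.5745) theta=151/282 (≈0.5355)
After 7 (propagate distance d=14): x=1561/141 (≈11.0709) theta=151/282 (≈0.5355)
After 8 (curved mirror R=120): x=1561/141 (≈11.0709) theta=2969/8460 (≈0.3509)
Rounded to 4 decimal places: x = 11.0709, theta = 0.3509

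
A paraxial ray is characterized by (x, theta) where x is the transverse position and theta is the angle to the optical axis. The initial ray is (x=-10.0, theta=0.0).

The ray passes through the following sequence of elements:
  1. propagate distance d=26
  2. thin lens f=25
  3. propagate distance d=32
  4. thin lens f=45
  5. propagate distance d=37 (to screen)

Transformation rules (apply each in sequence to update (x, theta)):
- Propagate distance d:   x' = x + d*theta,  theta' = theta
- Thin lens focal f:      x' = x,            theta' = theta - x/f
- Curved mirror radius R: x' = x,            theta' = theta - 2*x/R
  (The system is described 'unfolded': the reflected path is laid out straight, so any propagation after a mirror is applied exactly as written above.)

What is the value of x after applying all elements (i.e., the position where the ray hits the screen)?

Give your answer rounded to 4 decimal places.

Answer: 15.2978

Derivation:
Initial: x=-10.0000 theta=0.0000
After 1 (propagate distance d=26): x=-10.0000 theta=0.0000
After 2 (thin lens f=25): x=-10.0000 theta=0.4000
After 3 (propagate distance d=32): x=2.8000 theta=0.4000
After 4 (thin lens f=45): x=2.8000 theta=76/225 (≈0.3378)
After 5 (propagate distance d=37 (to screen)): x=3442/225 (≈15.2978) theta=76/225 (≈0.3378)
Rounded to 4 decimal places: x = 15.2978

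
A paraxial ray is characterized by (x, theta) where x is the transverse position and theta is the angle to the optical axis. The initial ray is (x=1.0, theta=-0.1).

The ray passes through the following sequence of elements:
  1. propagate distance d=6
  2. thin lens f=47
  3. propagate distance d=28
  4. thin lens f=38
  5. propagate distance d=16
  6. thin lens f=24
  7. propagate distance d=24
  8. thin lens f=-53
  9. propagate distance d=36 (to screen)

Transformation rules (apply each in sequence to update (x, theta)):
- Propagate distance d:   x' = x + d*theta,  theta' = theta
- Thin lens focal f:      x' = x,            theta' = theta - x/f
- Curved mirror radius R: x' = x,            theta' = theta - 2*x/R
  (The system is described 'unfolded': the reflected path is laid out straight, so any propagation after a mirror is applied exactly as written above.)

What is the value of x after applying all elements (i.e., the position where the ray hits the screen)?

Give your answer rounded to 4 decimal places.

Initial: x=1.0000 theta=-0.1000
After 1 (propagate distance d=6): x=0.4000 theta=-0.1000
After 2 (thin lens f=47): x=0.4000 theta=-51/470 (≈-0.1085)
After 3 (propagate distance d=28): x=-124/47 (≈-2.6383) theta=-51/470 (≈-0.1085)
After 4 (thin lens f=38): x=-124/47 (≈-2.6383) theta=-349/8930 (≈-0.0391)
After 5 (propagate distance d=16): x=-14572/4465 (≈-3.2636) theta=-349/8930 (≈-0.0391)
After 6 (thin lens f=24): x=-14572/4465 (≈-3.2636) theta=1298/13395 (≈0.0969)
After 7 (propagate distance d=24): x=-4188/4465 (≈-0.9380) theta=1298/13395 (≈0.0969)
After 8 (thin lens f=-53): x=-4188/4465 (≈-0.9380) theta=11246/141987 (≈0.0792)
After 9 (propagate distance d=36 (to screen)): x=452796/236645 (≈1.9134) theta=11246/141987 (≈0.0792)
Rounded to 4 decimal places: x = 1.9134

Answer: 1.9134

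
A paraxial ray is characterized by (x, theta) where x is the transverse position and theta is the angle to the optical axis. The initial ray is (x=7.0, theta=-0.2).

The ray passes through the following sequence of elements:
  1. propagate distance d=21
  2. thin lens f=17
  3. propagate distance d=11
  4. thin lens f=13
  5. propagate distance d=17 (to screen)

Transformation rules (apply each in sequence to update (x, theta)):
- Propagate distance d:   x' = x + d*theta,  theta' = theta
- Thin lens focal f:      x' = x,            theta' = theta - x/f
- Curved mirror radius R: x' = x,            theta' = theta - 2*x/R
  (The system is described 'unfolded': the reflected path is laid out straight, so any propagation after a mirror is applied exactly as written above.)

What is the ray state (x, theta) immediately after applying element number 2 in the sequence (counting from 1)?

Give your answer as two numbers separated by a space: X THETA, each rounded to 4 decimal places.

Initial: x=7.0000 theta=-0.2000
After 1 (propagate distance d=21): x=2.8000 theta=-0.2000
After 2 (thin lens f=17): x=2.8000 theta=-31/85 (≈-0.3647)
Rounded to 4 decimal places: x = 2.8000, theta = -0.3647

Answer: 2.8000 -0.3647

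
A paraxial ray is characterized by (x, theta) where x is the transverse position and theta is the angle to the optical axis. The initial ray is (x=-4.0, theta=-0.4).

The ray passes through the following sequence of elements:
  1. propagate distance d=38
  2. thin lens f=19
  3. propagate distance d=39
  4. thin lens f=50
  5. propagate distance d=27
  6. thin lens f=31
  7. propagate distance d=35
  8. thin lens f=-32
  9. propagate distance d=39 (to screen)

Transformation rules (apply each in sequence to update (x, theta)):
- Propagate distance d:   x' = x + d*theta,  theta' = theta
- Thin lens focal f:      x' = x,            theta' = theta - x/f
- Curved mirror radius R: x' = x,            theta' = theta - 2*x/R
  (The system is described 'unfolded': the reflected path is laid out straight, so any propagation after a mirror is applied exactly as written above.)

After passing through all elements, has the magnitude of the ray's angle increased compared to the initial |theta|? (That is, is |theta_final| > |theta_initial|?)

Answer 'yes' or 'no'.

Answer: yes

Derivation:
Initial: x=-4.0000 theta=-0.4000
After 1 (propagate distance d=38): x=-19.2000 theta=-0.4000
After 2 (thin lens f=19): x=-19.2000 theta=58/95 (≈0.6105)
After 3 (propagate distance d=39): x=438/95 (≈4.6105) theta=58/95 (≈0.6105)
After 4 (thin lens f=50): x=438/95 (≈4.6105) theta=1231/2375 (≈0.5183)
After 5 (propagate distance d=27): x=44187/2375 (≈18.6051) theta=1231/2375 (≈0.5183)
After 6 (thin lens f=31): x=44187/2375 (≈18.6051) theta=-6026/73625 (≈-0.0818)
After 7 (propagate distance d=35): x=1158887/73625 (≈15.7404) theta=-6026/73625 (≈-0.0818)
After 8 (thin lens f=-32): x=1158887/73625 (≈15.7404) theta=10169/24800 (≈0.4100)
After 9 (propagate distance d=39 (to screen)): x=74760529/2356000 (≈31.7320) theta=10169/24800 (≈0.4100)
|theta_initial|=0.4000 |theta_final|=10169/24800 (≈0.4100) -> increased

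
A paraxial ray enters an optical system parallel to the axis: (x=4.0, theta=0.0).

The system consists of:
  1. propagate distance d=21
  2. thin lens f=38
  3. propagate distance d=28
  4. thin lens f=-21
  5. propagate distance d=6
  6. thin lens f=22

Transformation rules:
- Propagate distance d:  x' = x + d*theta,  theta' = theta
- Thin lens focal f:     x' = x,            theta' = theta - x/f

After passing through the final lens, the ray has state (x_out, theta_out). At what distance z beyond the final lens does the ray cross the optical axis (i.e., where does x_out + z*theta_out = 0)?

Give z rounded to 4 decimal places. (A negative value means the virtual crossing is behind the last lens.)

Answer: 8.2073

Derivation:
Initial: x=4.0000 theta=0.0000
After 1 (propagate distance d=21): x=4.0000 theta=0.0000
After 2 (thin lens f=38): x=4.0000 theta=-2/19 (≈-0.1053)
After 3 (propagate distance d=28): x=20/19 (≈1.0526) theta=-2/19 (≈-0.1053)
After 4 (thin lens f=-21): x=20/19 (≈1.0526) theta=-22/399 (≈-0.0551)
After 5 (propagate distance d=6): x=96/133 (≈0.7218) theta=-22/399 (≈-0.0551)
After 6 (thin lens f=22): x=96/133 (≈0.7218) theta=-386/4389 (≈-0.0879)
z_focus = -x_out/theta_out = -(96/133)/(-386/4389) = 1584/193 ≈ 8.2073
Rounded to 4 decimal places: z = 8.2073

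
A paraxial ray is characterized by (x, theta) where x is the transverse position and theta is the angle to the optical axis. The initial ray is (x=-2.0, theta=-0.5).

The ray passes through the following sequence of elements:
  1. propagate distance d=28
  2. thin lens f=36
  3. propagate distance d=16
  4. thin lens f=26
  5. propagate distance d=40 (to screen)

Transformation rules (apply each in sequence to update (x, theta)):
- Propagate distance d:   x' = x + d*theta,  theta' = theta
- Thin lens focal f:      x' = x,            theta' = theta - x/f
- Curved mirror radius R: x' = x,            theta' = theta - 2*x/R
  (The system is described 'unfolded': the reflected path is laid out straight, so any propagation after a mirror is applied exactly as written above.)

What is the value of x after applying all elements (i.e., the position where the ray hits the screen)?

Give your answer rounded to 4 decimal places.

Answer: 6.8718

Derivation:
Initial: x=-2.0000 theta=-0.5000
After 1 (propagate distance d=28): x=-16.0000 theta=-0.5000
After 2 (thin lens f=36): x=-16.0000 theta=-1/18 (≈-0.0556)
After 3 (propagate distance d=16): x=-152/9 (≈-16.8889) theta=-1/18 (≈-0.0556)
After 4 (thin lens f=26): x=-152/9 (≈-16.8889) theta=139/234 (≈0.5940)
After 5 (propagate distance d=40 (to screen)): x=268/39 (≈6.8718) theta=139/234 (≈0.5940)
Rounded to 4 decimal places: x = 6.8718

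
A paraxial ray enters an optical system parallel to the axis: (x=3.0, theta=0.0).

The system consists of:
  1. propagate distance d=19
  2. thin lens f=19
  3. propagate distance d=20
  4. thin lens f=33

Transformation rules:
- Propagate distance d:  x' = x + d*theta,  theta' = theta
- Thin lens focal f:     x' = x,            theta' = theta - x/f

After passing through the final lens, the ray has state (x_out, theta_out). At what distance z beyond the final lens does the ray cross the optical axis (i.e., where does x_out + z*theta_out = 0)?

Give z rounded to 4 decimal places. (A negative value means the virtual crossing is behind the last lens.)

Answer: -1.0313

Derivation:
Initial: x=3.0000 theta=0.0000
After 1 (propagate distance d=19): x=3.0000 theta=0.0000
After 2 (thin lens f=19): x=3.0000 theta=-3/19 (≈-0.1579)
After 3 (propagate distance d=20): x=-3/19 (≈-0.1579) theta=-3/19 (≈-0.1579)
After 4 (thin lens f=33): x=-3/19 (≈-0.1579) theta=-32/209 (≈-0.1531)
z_focus = -x_out/theta_out = -(-3/19)/(-32/209) = -33/32 ≈ -1.0313
Rounded to 4 decimal places: z = -1.0313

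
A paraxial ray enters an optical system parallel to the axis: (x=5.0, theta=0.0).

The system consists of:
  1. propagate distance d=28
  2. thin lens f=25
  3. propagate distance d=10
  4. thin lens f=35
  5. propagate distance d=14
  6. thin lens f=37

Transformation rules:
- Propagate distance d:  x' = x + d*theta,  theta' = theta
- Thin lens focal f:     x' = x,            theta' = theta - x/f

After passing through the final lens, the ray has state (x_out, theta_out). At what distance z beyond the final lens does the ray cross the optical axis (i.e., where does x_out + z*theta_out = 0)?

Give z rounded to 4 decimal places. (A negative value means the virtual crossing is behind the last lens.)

Initial: x=5.0000 theta=0.0000
After 1 (propagate distance d=28): x=5.0000 theta=0.0000
After 2 (thin lens f=25): x=5.0000 theta=-0.2000
After 3 (propagate distance d=10): x=3.0000 theta=-0.2000
After 4 (thin lens f=35): x=3.0000 theta=-2/7 (≈-0.2857)
After 5 (propagate distance d=14): x=-1.0000 theta=-2/7 (≈-0.2857)
After 6 (thin lens f=37): x=-1.0000 theta=-67/259 (≈-0.2587)
z_focus = -x_out/theta_out = -(-1.0000)/(-67/259) = -259/67 ≈ -3.8657
Rounded to 4 decimal places: z = -3.8657

Answer: -3.8657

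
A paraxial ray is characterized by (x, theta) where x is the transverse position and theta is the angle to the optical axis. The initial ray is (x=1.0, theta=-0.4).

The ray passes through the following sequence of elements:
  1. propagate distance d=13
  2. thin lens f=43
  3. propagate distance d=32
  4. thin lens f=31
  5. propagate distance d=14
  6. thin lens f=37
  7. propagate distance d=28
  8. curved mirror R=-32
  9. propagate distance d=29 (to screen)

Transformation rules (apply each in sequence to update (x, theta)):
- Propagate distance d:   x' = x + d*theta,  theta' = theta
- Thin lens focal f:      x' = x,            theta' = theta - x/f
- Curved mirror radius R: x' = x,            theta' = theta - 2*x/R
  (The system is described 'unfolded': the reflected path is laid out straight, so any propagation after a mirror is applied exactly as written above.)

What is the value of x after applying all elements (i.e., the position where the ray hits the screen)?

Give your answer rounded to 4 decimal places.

Answer: 16.8293

Derivation:
Initial: x=1.0000 theta=-0.4000
After 1 (propagate distance d=13): x=-4.2000 theta=-0.4000
After 2 (thin lens f=43): x=-4.2000 theta=-13/43 (≈-0.3023)
After 3 (propagate distance d=32): x=-2983/215 (≈-13.8744) theta=-13/43 (≈-0.3023)
After 4 (thin lens f=31): x=-2983/215 (≈-13.8744) theta=968/6665 (≈0.1452)
After 5 (propagate distance d=14): x=-78921/6665 (≈-11.8411) theta=968/6665 (≈0.1452)
After 6 (thin lens f=37): x=-78921/6665 (≈-11.8411) theta=3101/6665 (≈0.4653)
After 7 (propagate distance d=28): x=7907/6665 (≈1.1863) theta=3101/6665 (≈0.4653)
After 8 (curved mirror R=-32): x=7907/6665 (≈1.1863) theta=57523/106640 (≈0.5394)
After 9 (propagate distance d=29 (to screen)): x=1794679/106640 (≈16.8293) theta=57523/106640 (≈0.5394)
Rounded to 4 decimal places: x = 16.8293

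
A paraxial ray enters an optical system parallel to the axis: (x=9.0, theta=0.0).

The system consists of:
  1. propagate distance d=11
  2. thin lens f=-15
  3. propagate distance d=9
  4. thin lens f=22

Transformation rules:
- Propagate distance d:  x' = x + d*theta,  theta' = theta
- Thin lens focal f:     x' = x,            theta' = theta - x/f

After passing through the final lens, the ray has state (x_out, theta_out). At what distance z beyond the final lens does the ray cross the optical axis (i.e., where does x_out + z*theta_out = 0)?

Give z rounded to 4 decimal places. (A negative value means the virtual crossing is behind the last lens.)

Initial: x=9.0000 theta=0.0000
After 1 (propagate distance d=11): x=9.0000 theta=0.0000
After 2 (thin lens f=-15): x=9.0000 theta=0.6000
After 3 (propagate distance d=9): x=14.4000 theta=0.6000
After 4 (thin lens f=22): x=14.4000 theta=-3/55 (≈-0.0545)
z_focus = -x_out/theta_out = -(14.4000)/(-3/55) = 264.0000
Rounded to 4 decimal places: z = 264.0000

Answer: 264.0000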